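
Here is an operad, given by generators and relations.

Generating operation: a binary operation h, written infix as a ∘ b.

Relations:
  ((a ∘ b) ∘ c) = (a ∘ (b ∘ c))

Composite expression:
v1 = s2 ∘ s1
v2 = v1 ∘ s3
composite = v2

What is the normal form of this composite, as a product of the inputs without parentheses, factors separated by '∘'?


s2 ∘ s1 ∘ s3

Associativity of h dissolves the nesting; only the s-input order survives.
(s2 ∘ s1) unparenthesizes to s2 ∘ s1
((s2 ∘ s1) ∘ s3) unparenthesizes to s2 ∘ s1 ∘ s3


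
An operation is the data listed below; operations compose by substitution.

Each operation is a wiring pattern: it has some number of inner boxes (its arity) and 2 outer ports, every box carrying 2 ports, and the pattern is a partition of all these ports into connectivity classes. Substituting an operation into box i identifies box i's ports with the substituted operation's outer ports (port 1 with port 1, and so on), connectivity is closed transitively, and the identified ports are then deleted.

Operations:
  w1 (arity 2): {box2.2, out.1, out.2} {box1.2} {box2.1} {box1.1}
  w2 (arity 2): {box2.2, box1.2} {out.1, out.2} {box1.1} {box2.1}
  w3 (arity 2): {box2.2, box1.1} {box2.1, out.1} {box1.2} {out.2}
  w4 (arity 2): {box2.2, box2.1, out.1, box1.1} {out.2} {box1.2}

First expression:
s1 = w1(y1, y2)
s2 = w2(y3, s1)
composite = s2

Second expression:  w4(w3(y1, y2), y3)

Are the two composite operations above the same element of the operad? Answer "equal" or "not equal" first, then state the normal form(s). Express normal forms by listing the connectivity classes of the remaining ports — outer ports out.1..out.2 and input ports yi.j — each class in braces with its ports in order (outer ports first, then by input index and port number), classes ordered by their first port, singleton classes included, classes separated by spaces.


Reducing the first expression gives {out.1, out.2} {y1.1} {y1.2} {y2.1} {y2.2, y3.2} {y3.1}
Reducing the second expression gives {out.1, y2.1, y3.1, y3.2} {out.2} {y1.1, y2.2} {y1.2}
Distinct normal forms: not equal.

not equal: they reduce to {out.1, out.2} {y1.1} {y1.2} {y2.1} {y2.2, y3.2} {y3.1} and {out.1, y2.1, y3.1, y3.2} {out.2} {y1.1, y2.2} {y1.2}


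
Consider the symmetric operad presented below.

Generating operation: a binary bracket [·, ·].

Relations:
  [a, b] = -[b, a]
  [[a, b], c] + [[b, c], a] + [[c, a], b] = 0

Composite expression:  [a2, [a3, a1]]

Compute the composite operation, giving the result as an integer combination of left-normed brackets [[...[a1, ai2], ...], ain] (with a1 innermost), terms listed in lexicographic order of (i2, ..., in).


[[a1, a3], a2]


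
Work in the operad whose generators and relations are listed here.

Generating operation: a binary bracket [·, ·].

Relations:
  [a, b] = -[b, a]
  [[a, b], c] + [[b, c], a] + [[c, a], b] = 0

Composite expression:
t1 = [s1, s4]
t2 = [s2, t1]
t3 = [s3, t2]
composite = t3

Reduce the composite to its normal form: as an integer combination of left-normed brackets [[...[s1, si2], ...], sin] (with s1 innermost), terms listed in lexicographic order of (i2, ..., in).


[[[s1, s4], s2], s3]

A multilinear Lie element is pinned by s1-initial words (s1 innermost).
Composite bracket: [s3, [s2, [s1, s4]]]
Expanding via [a, b] = ab - ba: 8 signed words (2^3 = 8).
Words beginning with s1 determine it all:
  from s1s4s2s3, sign +1: term +[[[s1, s4], s2], s3]


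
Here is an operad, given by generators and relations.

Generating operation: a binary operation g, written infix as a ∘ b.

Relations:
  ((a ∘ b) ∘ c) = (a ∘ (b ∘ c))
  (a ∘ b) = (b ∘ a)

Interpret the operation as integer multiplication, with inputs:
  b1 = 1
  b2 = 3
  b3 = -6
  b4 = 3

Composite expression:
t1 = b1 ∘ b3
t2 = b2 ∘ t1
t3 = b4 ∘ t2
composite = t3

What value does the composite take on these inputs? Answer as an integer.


-54

(b1 ∘ b3) = -6
(b2 ∘ (b1 ∘ b3)) = -18
(b4 ∘ (b2 ∘ (b1 ∘ b3))) = -54


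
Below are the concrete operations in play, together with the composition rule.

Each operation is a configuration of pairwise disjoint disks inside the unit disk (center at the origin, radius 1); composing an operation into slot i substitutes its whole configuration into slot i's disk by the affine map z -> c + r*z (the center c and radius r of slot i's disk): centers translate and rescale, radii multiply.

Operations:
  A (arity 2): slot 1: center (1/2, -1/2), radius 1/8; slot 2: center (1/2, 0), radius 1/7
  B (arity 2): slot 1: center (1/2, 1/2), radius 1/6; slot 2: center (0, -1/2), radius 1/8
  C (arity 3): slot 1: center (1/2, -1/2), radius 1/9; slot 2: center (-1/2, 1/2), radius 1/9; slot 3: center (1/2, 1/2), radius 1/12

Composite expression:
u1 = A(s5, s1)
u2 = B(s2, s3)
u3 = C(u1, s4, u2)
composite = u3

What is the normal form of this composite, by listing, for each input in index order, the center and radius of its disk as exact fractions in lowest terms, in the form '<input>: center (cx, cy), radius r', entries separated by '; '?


s1: center (5/9, -1/2), radius 1/63; s2: center (13/24, 13/24), radius 1/72; s3: center (1/2, 11/24), radius 1/96; s4: center (-1/2, 1/2), radius 1/9; s5: center (5/9, -5/9), radius 1/72


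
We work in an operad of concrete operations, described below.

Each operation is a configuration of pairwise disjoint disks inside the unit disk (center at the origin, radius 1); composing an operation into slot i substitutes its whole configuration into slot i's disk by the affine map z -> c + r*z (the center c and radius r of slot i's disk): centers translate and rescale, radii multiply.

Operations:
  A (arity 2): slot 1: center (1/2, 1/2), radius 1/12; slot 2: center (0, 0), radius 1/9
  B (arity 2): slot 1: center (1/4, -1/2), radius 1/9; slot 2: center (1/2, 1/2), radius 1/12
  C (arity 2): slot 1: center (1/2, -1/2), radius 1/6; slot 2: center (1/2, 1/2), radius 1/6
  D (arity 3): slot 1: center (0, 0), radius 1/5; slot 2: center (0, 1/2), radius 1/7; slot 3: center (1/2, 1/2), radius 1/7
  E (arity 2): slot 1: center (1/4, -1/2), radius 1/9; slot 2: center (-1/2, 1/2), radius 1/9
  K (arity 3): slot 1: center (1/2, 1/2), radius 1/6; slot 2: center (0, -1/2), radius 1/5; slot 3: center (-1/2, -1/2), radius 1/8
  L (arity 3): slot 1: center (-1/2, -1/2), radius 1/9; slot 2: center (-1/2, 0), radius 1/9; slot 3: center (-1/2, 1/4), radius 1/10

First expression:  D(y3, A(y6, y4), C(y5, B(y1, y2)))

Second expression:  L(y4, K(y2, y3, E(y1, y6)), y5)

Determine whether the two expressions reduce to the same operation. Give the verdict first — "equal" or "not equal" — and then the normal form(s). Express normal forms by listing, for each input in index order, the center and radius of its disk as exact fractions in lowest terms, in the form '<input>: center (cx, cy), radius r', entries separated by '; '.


Reducing the first expression gives y1: center (97/168, 47/84), radius 1/378; y2: center (7/12, 7/12), radius 1/504; y3: center (0, 0), radius 1/5; y4: center (0, 1/2), radius 1/63; y5: center (4/7, 3/7), radius 1/42; y6: center (1/14, 4/7), radius 1/84
Reducing the second expression gives y1: center (-53/96, -1/16), radius 1/648; y2: center (-4/9, 1/18), radius 1/54; y3: center (-1/2, -1/18), radius 1/45; y4: center (-1/2, -1/2), radius 1/9; y5: center (-1/2, 1/4), radius 1/10; y6: center (-9/16, -7/144), radius 1/648
The normal forms differ: not equal.

not equal; the first gives y1: center (97/168, 47/84), radius 1/378; y2: center (7/12, 7/12), radius 1/504; y3: center (0, 0), radius 1/5; y4: center (0, 1/2), radius 1/63; y5: center (4/7, 3/7), radius 1/42; y6: center (1/14, 4/7), radius 1/84 and the second y1: center (-53/96, -1/16), radius 1/648; y2: center (-4/9, 1/18), radius 1/54; y3: center (-1/2, -1/18), radius 1/45; y4: center (-1/2, -1/2), radius 1/9; y5: center (-1/2, 1/4), radius 1/10; y6: center (-9/16, -7/144), radius 1/648


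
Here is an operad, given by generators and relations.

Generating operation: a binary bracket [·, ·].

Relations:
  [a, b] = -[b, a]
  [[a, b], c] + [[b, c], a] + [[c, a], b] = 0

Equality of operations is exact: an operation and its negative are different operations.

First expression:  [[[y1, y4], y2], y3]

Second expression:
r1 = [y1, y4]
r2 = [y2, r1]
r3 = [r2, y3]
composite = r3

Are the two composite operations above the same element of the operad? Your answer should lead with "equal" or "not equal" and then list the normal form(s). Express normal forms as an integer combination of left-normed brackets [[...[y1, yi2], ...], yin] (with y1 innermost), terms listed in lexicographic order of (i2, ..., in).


not equal; the first gives [[[y1, y4], y2], y3] and the second -[[[y1, y4], y2], y3]

The first expression reduces to [[[y1, y4], y2], y3]
The second expression reduces to -[[[y1, y4], y2], y3]
Different reductions; not equal.


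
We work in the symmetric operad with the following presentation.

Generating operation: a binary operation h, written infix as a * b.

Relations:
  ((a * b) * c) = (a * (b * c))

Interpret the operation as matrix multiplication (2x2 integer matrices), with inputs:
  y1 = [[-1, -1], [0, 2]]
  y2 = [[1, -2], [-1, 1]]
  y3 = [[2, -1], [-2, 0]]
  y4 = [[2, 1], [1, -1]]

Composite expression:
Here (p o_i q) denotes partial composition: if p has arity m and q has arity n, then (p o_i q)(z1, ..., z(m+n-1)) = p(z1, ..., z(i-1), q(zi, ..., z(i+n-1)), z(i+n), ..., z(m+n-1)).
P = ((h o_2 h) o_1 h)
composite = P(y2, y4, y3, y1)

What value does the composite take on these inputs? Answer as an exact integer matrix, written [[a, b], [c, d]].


(y2 * y4) = [[0, 3], [-1, -2]]
(y3 * y1) = [[-2, -4], [2, 2]]
((y2 * y4) * (y3 * y1)) = [[6, 6], [-2, 0]]

[[6, 6], [-2, 0]]


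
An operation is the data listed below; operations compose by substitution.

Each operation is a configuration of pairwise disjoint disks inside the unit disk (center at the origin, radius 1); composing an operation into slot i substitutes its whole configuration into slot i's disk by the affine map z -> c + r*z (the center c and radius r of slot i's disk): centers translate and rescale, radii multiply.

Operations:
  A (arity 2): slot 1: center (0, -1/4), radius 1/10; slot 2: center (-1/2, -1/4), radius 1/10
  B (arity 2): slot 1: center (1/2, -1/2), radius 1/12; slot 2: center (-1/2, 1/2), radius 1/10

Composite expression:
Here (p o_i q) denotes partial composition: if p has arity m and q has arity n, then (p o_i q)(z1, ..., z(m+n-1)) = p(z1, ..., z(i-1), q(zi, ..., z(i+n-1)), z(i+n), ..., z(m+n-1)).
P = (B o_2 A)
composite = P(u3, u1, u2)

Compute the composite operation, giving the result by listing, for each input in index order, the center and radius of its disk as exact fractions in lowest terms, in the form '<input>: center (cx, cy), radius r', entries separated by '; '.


Only the slot chain above each u matters under B; compose those maps.
tracing u3 down its 1-map path: center (1/2, -1/2), radius 1/12
tracing u1 down its 2-map path: center (-1/2, 19/40), radius 1/100
tracing u2 down its 2-map path: center (-11/20, 19/40), radius 1/100

u1: center (-1/2, 19/40), radius 1/100; u2: center (-11/20, 19/40), radius 1/100; u3: center (1/2, -1/2), radius 1/12


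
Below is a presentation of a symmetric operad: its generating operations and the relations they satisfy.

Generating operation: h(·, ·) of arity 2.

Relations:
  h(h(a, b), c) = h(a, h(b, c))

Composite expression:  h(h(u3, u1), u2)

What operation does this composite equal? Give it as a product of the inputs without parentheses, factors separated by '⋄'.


u3 ⋄ u1 ⋄ u2

Key point: h is associative — brackets drop, the u-order remains.
h(u3, u1) collapses to u3 ⋄ u1
h(h(u3, u1), u2) collapses to u3 ⋄ u1 ⋄ u2


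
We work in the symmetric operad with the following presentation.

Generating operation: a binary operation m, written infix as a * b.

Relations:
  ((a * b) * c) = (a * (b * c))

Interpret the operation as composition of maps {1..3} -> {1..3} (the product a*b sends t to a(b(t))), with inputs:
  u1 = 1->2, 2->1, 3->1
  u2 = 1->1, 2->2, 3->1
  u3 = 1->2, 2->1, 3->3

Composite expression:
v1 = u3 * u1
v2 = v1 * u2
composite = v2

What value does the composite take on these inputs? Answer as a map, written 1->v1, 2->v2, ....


1->1, 2->2, 3->1

(u3 * u1) = 1->1, 2->2, 3->2
((u3 * u1) * u2) = 1->1, 2->2, 3->1


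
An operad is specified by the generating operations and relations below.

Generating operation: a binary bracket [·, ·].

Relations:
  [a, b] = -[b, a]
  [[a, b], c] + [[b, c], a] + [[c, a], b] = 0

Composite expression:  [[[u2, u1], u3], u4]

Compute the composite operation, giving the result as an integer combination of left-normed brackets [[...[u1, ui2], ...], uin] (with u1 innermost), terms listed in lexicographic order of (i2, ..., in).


Skip Jacobi rewriting: expand, keep u1-initial words, read off terms.
Composite bracket: [[[u2, u1], u3], u4]
Full expansion: 8 signed words from ab - ba (2^3 = 8).
Coefficients come from the u1-initial words:
  word u1u2u3u4 has sign -1, contributing -[[[u1, u2], u3], u4]

-[[[u1, u2], u3], u4]


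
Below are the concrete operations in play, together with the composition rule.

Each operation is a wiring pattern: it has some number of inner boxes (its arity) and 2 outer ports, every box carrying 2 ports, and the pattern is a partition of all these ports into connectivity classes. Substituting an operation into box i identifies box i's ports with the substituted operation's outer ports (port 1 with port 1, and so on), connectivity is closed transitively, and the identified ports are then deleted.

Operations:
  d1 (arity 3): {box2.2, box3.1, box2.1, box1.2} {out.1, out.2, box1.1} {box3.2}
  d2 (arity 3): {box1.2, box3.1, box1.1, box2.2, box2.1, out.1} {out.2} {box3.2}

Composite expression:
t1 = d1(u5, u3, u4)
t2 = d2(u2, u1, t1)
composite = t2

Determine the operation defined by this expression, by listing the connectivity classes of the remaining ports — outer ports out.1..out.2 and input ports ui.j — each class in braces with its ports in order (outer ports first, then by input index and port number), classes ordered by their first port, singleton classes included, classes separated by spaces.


{out.1, u1.1, u1.2, u2.1, u2.2, u5.1} {out.2} {u3.1, u3.2, u4.1, u5.2} {u4.2}

Connectivity passes through glued d2-boundaries; trace each wire chain.
stage d1: inputs (u5, u3, u4), connectivity {out.1, out.2, u5.1} {u3.1, u3.2, u4.1, u5.2} {u4.2}, out.j its boundary
stage d2: inputs (u2, u1, u5, u3, u4), connectivity {out.1, u1.1, u1.2, u2.1, u2.2, u5.1} {out.2} {u3.1, u3.2, u4.1, u5.2} {u4.2}, out.j its boundary


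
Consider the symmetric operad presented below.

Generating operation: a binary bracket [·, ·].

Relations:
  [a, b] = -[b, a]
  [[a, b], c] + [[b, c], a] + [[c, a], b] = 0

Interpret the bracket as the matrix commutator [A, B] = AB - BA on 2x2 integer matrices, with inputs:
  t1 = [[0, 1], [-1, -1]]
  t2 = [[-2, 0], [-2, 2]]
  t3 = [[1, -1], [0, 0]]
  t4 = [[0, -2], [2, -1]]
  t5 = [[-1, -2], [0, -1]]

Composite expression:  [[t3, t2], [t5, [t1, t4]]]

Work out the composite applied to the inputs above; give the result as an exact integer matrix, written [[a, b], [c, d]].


[[0, 48], [24, 0]]

[t3, t2] = [[2, -4], [2, -2]]
[t1, t4] = [[0, -3], [-3, 0]]
[t5, [t1, t4]] = [[6, 0], [0, -6]]
[[t3, t2], [t5, [t1, t4]]] = [[0, 48], [24, 0]]


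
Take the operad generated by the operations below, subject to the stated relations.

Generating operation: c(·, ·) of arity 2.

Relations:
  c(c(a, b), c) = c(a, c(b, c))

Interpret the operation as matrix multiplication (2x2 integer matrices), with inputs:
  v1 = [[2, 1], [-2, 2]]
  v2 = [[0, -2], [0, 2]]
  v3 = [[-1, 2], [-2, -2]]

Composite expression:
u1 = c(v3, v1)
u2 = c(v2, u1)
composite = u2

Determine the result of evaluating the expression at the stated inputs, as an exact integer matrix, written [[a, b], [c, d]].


[[0, 12], [0, -12]]

c(v3, v1) = [[-6, 3], [0, -6]]
c(v2, c(v3, v1)) = [[0, 12], [0, -12]]


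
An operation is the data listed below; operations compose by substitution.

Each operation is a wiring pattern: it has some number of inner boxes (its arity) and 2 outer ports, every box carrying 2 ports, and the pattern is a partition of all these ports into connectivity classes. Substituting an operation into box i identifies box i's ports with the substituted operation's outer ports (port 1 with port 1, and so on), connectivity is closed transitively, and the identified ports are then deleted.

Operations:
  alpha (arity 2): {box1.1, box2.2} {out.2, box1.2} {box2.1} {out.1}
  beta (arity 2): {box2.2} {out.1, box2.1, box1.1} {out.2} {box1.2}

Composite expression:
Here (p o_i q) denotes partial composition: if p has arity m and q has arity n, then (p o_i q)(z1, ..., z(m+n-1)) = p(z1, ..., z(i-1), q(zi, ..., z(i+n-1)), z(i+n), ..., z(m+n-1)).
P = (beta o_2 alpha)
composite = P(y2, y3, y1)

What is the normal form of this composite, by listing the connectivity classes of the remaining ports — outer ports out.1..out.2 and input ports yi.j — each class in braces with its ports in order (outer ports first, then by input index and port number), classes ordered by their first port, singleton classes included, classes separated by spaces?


{out.1, y2.1} {out.2} {y1.1} {y1.2, y3.1} {y2.2} {y3.2}

Treat the ports identified at beta as solder joints: merge, then drop.
after alpha, the pattern on (y3, y1) reads {out.1} {out.2, y3.2} {y1.1} {y1.2, y3.1} (out.j = its outer ports)
after beta, the pattern on (y2, y3, y1) reads {out.1, y2.1} {out.2} {y1.1} {y1.2, y3.1} {y2.2} {y3.2} (out.j = its outer ports)


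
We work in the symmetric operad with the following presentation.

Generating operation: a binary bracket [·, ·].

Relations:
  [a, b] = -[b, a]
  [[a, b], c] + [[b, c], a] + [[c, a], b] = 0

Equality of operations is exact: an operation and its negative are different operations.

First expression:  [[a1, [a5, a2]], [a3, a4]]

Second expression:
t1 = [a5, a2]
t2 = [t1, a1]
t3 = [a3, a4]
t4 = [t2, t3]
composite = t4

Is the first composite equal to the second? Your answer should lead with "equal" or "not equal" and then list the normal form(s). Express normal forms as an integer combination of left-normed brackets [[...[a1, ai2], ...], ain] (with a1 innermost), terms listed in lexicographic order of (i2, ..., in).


not equal — first -[[[[a1, a2], a5], a3], a4] + [[[[a1, a2], a5], a4], a3] + [[[[a1, a5], a2], a3], a4] - [[[[a1, a5], a2], a4], a3], second [[[[a1, a2], a5], a3], a4] - [[[[a1, a2], a5], a4], a3] - [[[[a1, a5], a2], a3], a4] + [[[[a1, a5], a2], a4], a3]

The first expression, normalized: -[[[[a1, a2], a5], a3], a4] + [[[[a1, a2], a5], a4], a3] + [[[[a1, a5], a2], a3], a4] - [[[[a1, a5], a2], a4], a3]
The second expression, normalized: [[[[a1, a2], a5], a3], a4] - [[[[a1, a2], a5], a4], a3] - [[[[a1, a5], a2], a3], a4] + [[[[a1, a5], a2], a4], a3]
Distinct normal forms: not equal.


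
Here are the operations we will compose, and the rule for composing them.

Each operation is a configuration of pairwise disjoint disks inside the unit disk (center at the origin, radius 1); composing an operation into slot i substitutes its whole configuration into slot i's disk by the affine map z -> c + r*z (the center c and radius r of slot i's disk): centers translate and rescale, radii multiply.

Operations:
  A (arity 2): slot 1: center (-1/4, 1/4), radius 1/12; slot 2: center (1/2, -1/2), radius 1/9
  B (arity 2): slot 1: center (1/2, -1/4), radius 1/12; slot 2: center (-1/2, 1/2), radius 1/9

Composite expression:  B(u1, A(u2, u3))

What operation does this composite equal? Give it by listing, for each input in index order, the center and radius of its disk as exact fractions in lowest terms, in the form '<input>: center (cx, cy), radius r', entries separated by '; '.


u1: center (1/2, -1/4), radius 1/12; u2: center (-19/36, 19/36), radius 1/108; u3: center (-4/9, 4/9), radius 1/81

Nesting under B composes maps z -> c + r*z down each u-path.
u1 passes through 1 substitution, ending at center (1/2, -1/4), radius 1/12
u2 passes through 2 substitutions, ending at center (-19/36, 19/36), radius 1/108
u3 passes through 2 substitutions, ending at center (-4/9, 4/9), radius 1/81


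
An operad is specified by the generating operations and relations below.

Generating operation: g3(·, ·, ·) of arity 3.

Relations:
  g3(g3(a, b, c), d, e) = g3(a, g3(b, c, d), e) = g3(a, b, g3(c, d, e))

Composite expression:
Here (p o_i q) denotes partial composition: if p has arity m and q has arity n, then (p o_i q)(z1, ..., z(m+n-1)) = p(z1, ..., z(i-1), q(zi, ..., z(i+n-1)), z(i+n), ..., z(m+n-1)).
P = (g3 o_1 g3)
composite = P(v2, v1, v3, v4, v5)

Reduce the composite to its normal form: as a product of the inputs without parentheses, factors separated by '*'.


Associativity of g3 dissolves the nesting; only the v-input order survives.
g3(v2, v1, v3) flattens to v2 * v1 * v3
g3(g3(v2, v1, v3), v4, v5) flattens to v2 * v1 * v3 * v4 * v5

v2 * v1 * v3 * v4 * v5


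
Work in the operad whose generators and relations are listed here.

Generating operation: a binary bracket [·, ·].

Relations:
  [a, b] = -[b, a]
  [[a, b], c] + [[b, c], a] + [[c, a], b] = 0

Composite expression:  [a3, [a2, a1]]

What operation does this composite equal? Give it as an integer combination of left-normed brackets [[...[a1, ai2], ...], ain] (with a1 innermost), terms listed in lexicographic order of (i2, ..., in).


Left-normed coefficients sit on the a1-initial expansion words.
Composite bracket: [a3, [a2, a1]]
Expanding via [a, b] = ab - ba: 4 signed words (2^2 = 4).
The a1-initial words carry the normal form:
  a1a2a3 appears with sign +1, giving the term +[[a1, a2], a3]

[[a1, a2], a3]


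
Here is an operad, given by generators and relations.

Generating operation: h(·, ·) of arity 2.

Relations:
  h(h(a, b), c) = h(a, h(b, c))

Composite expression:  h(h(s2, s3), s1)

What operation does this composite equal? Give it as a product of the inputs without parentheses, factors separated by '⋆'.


Under associativity of h, the answer is the s's in reading order.
h(s2, s3) flattens to s2 ⋆ s3
h(h(s2, s3), s1) flattens to s2 ⋆ s3 ⋆ s1

s2 ⋆ s3 ⋆ s1


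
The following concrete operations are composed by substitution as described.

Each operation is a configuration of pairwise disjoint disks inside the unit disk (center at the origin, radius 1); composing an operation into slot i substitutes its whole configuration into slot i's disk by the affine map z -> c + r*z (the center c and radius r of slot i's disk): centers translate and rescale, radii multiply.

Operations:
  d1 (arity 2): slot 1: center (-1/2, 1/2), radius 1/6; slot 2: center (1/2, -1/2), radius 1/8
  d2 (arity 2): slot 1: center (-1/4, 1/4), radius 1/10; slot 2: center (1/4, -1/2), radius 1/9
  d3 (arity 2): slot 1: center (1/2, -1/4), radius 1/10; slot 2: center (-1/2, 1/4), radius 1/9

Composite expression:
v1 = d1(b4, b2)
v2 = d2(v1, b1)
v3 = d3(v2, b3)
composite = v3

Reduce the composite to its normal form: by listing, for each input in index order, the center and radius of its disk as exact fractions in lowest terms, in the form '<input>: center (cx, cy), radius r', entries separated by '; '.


b1: center (21/40, -3/10), radius 1/90; b2: center (12/25, -23/100), radius 1/800; b3: center (-1/2, 1/4), radius 1/9; b4: center (47/100, -11/50), radius 1/600

Only the slot chain above each b matters under d3; compose those maps.
for b4, the 3-step affine chain lands on center (47/100, -11/50), radius 1/600
for b2, the 3-step affine chain lands on center (12/25, -23/100), radius 1/800
for b1, the 2-step affine chain lands on center (21/40, -3/10), radius 1/90
for b3, the 1-step affine chain lands on center (-1/2, 1/4), radius 1/9


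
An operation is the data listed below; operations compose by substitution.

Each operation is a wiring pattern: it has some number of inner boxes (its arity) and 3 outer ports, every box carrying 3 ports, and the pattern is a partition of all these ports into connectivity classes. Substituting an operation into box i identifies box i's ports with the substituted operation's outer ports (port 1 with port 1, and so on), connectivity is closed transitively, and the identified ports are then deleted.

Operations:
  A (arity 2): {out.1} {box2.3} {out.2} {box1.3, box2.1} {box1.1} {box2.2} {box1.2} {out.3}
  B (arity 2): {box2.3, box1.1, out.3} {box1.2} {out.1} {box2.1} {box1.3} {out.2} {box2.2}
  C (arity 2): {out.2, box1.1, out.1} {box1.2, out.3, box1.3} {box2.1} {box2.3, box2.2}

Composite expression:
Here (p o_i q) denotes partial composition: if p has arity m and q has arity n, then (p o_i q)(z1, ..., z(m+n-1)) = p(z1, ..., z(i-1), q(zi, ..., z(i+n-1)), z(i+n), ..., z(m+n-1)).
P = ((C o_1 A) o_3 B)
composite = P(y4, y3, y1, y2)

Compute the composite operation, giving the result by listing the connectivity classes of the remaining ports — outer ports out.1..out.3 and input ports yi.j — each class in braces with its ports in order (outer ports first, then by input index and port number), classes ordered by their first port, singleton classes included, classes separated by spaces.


Connectivity passes through glued C-boundaries; trace each wire chain.
A over (y4, y3) gives {out.1} {out.2} {out.3} {y3.1, y4.3} {y3.2} {y3.3} {y4.1} {y4.2}, out.j being that stage's outer ports
B over (y1, y2) gives {out.1} {out.2} {out.3, y1.1, y2.3} {y1.2} {y1.3} {y2.1} {y2.2}, out.j being that stage's outer ports
C over (y4, y3, y1, y2) gives {out.1, out.2} {out.3} {y1.1, y2.3} {y1.2} {y1.3} {y2.1} {y2.2} {y3.1, y4.3} {y3.2} {y3.3} {y4.1} {y4.2}, out.j being that stage's outer ports

{out.1, out.2} {out.3} {y1.1, y2.3} {y1.2} {y1.3} {y2.1} {y2.2} {y3.1, y4.3} {y3.2} {y3.3} {y4.1} {y4.2}


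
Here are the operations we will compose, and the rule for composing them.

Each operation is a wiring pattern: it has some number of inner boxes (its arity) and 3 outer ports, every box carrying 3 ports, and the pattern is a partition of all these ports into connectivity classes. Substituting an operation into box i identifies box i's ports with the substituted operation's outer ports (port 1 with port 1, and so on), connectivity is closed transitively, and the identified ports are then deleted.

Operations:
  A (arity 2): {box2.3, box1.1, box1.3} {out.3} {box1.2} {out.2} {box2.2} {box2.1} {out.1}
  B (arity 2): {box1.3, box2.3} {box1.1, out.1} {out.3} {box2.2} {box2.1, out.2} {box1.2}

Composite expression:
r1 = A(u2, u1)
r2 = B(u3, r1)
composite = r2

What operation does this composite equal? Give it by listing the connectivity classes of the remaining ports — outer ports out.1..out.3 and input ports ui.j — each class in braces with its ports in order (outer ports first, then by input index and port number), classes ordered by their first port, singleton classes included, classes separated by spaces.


Two ports join when wires chain via B-identified ports.
after A, the pattern on (u2, u1) reads {out.1} {out.2} {out.3} {u1.1} {u1.2} {u1.3, u2.1, u2.3} {u2.2} (out.j = its outer ports)
after B, the pattern on (u3, u2, u1) reads {out.1, u3.1} {out.2} {out.3} {u1.1} {u1.2} {u1.3, u2.1, u2.3} {u2.2} {u3.2} {u3.3} (out.j = its outer ports)

{out.1, u3.1} {out.2} {out.3} {u1.1} {u1.2} {u1.3, u2.1, u2.3} {u2.2} {u3.2} {u3.3}


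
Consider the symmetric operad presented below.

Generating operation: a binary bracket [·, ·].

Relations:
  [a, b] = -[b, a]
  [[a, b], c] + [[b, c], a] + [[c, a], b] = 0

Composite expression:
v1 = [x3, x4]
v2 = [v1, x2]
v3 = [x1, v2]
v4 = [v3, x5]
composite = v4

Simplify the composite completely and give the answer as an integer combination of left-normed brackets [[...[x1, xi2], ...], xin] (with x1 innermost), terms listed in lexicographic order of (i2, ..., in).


-[[[[x1, x2], x3], x4], x5] + [[[[x1, x2], x4], x3], x5] + [[[[x1, x3], x4], x2], x5] - [[[[x1, x4], x3], x2], x5]

A multilinear Lie element is pinned by x1-initial words (x1 innermost).
Composite bracket: [[x1, [[x3, x4], x2]], x5]
Expanding via [a, b] = ab - ba: 16 signed words (2^4 = 16).
Only words starting with x1 matter:
  sign of x1x2x3x4x5 is -1, so it contributes -[[[[x1, x2], x3], x4], x5]
  sign of x1x2x4x3x5 is +1, so it contributes +[[[[x1, x2], x4], x3], x5]
  sign of x1x3x4x2x5 is +1, so it contributes +[[[[x1, x3], x4], x2], x5]
  sign of x1x4x3x2x5 is -1, so it contributes -[[[[x1, x4], x3], x2], x5]


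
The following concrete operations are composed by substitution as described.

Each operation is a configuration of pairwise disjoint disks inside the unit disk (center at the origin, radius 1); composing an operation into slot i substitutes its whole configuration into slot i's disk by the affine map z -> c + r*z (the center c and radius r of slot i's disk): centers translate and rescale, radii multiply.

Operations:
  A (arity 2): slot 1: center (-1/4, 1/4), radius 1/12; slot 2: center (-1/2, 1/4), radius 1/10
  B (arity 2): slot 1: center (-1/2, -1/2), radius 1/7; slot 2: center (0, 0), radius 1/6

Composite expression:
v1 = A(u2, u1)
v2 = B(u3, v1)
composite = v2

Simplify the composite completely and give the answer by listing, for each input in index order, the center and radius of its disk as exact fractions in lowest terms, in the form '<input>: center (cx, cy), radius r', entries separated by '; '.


u1: center (-1/12, 1/24), radius 1/60; u2: center (-1/24, 1/24), radius 1/72; u3: center (-1/2, -1/2), radius 1/7

Each u-disk chains the slot maps above it in B; radii multiply.
u3: after 1 affine step, its disk has center (-1/2, -1/2), radius 1/7
u2: after 2 affine steps, its disk has center (-1/24, 1/24), radius 1/72
u1: after 2 affine steps, its disk has center (-1/12, 1/24), radius 1/60


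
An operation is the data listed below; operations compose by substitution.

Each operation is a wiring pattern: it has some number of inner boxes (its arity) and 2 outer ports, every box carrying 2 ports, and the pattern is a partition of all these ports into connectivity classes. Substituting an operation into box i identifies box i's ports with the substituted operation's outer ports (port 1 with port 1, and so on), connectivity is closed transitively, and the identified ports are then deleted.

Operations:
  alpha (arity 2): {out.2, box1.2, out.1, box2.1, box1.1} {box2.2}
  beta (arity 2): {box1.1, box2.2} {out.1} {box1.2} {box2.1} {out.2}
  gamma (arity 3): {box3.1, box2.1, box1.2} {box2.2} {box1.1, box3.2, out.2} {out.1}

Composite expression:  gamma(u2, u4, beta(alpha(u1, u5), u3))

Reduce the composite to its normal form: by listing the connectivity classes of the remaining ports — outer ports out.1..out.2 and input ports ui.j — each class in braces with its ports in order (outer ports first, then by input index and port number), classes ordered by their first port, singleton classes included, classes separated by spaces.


Two ports join when wires chain via gamma-identified ports.
stage alpha: inputs (u1, u5), connectivity {out.1, out.2, u1.1, u1.2, u5.1} {u5.2}, out.j its boundary
stage beta: inputs (u1, u5, u3), connectivity {out.1} {out.2} {u1.1, u1.2, u3.2, u5.1} {u3.1} {u5.2}, out.j its boundary
stage gamma: inputs (u2, u4, u1, u5, u3), connectivity {out.1} {out.2, u2.1} {u1.1, u1.2, u3.2, u5.1} {u2.2, u4.1} {u3.1} {u4.2} {u5.2}, out.j its boundary

{out.1} {out.2, u2.1} {u1.1, u1.2, u3.2, u5.1} {u2.2, u4.1} {u3.1} {u4.2} {u5.2}


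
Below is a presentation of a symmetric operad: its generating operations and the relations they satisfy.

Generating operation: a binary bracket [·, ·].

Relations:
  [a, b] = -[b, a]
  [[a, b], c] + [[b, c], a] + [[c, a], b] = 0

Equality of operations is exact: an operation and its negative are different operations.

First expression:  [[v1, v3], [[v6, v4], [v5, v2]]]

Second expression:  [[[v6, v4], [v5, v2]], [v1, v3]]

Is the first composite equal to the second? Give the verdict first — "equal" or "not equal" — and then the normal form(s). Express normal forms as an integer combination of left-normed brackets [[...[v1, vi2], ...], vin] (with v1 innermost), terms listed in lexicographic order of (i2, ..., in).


not equal: they reduce to -[[[[[v1, v3], v2], v5], v4], v6] + [[[[[v1, v3], v2], v5], v6], v4] + [[[[[v1, v3], v4], v6], v2], v5] - [[[[[v1, v3], v4], v6], v5], v2] + [[[[[v1, v3], v5], v2], v4], v6] - [[[[[v1, v3], v5], v2], v6], v4] - [[[[[v1, v3], v6], v4], v2], v5] + [[[[[v1, v3], v6], v4], v5], v2] and [[[[[v1, v3], v2], v5], v4], v6] - [[[[[v1, v3], v2], v5], v6], v4] - [[[[[v1, v3], v4], v6], v2], v5] + [[[[[v1, v3], v4], v6], v5], v2] - [[[[[v1, v3], v5], v2], v4], v6] + [[[[[v1, v3], v5], v2], v6], v4] + [[[[[v1, v3], v6], v4], v2], v5] - [[[[[v1, v3], v6], v4], v5], v2]

The first expression reduces to -[[[[[v1, v3], v2], v5], v4], v6] + [[[[[v1, v3], v2], v5], v6], v4] + [[[[[v1, v3], v4], v6], v2], v5] - [[[[[v1, v3], v4], v6], v5], v2] + [[[[[v1, v3], v5], v2], v4], v6] - [[[[[v1, v3], v5], v2], v6], v4] - [[[[[v1, v3], v6], v4], v2], v5] + [[[[[v1, v3], v6], v4], v5], v2]
The second expression reduces to [[[[[v1, v3], v2], v5], v4], v6] - [[[[[v1, v3], v2], v5], v6], v4] - [[[[[v1, v3], v4], v6], v2], v5] + [[[[[v1, v3], v4], v6], v5], v2] - [[[[[v1, v3], v5], v2], v4], v6] + [[[[[v1, v3], v5], v2], v6], v4] + [[[[[v1, v3], v6], v4], v2], v5] - [[[[[v1, v3], v6], v4], v5], v2]
No match — not equal.


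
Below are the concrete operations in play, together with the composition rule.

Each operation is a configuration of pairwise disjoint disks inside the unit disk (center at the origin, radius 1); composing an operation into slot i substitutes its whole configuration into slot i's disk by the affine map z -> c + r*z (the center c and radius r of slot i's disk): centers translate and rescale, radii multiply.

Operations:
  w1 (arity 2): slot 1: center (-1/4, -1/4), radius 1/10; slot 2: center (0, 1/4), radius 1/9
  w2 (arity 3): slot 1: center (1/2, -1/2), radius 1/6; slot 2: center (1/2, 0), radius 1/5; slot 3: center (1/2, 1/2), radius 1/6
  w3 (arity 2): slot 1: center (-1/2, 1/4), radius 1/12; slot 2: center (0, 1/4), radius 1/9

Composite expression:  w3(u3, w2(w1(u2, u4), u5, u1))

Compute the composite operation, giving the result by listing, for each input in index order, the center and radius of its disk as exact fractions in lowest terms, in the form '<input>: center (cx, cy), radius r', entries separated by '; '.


u1: center (1/18, 11/36), radius 1/54; u2: center (11/216, 41/216), radius 1/540; u3: center (-1/2, 1/4), radius 1/12; u4: center (1/18, 43/216), radius 1/486; u5: center (1/18, 1/4), radius 1/45

Affine substitution under w3: radii multiply and u-centers shift.
for u3, the 1-step affine chain lands on center (-1/2, 1/4), radius 1/12
for u2, the 3-step affine chain lands on center (11/216, 41/216), radius 1/540
for u4, the 3-step affine chain lands on center (1/18, 43/216), radius 1/486
for u5, the 2-step affine chain lands on center (1/18, 1/4), radius 1/45
for u1, the 2-step affine chain lands on center (1/18, 11/36), radius 1/54


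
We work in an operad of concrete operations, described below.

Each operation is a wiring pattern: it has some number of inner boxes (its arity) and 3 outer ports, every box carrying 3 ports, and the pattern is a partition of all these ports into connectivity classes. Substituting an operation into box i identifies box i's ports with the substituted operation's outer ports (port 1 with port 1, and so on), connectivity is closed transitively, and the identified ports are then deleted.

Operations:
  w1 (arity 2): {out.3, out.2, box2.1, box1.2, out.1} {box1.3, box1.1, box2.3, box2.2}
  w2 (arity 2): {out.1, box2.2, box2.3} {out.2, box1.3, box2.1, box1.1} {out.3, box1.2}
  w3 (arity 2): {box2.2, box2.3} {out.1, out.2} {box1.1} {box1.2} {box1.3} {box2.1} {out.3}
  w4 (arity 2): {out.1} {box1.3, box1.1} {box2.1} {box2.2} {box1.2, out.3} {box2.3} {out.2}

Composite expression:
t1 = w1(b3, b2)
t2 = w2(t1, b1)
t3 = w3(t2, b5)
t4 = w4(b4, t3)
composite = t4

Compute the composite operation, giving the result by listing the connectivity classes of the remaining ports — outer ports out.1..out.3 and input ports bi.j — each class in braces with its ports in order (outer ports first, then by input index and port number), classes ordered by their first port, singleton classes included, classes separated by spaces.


{out.1} {out.2} {out.3, b4.2} {b1.1, b2.1, b3.2} {b1.2, b1.3} {b2.2, b2.3, b3.1, b3.3} {b4.1, b4.3} {b5.1} {b5.2, b5.3}

Two ports join when wires chain via w4-identified ports.
the subtree at w1 composes to {out.1, out.2, out.3, b2.1, b3.2} {b2.2, b2.3, b3.1, b3.3} on (b3, b2); out.j = own outer ports
the subtree at w2 composes to {out.1, b1.2, b1.3} {out.2, out.3, b1.1, b2.1, b3.2} {b2.2, b2.3, b3.1, b3.3} on (b3, b2, b1); out.j = own outer ports
the subtree at w3 composes to {out.1, out.2} {out.3} {b1.1, b2.1, b3.2} {b1.2, b1.3} {b2.2, b2.3, b3.1, b3.3} {b5.1} {b5.2, b5.3} on (b3, b2, b1, b5); out.j = own outer ports
the subtree at w4 composes to {out.1} {out.2} {out.3, b4.2} {b1.1, b2.1, b3.2} {b1.2, b1.3} {b2.2, b2.3, b3.1, b3.3} {b4.1, b4.3} {b5.1} {b5.2, b5.3} on (b4, b3, b2, b1, b5); out.j = own outer ports


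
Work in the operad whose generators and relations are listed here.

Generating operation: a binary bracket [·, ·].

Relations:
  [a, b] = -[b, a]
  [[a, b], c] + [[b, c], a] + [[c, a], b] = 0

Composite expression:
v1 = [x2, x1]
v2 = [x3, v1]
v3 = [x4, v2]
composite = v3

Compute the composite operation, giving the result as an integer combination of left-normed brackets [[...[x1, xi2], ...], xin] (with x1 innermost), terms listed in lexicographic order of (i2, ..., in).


-[[[x1, x2], x3], x4]

Skip Jacobi rewriting: expand, keep x1-initial words, read off terms.
Composite bracket: [x4, [x3, [x2, x1]]]
Applying ab - ba throughout gives 8 signed words (2^3 = 8).
Coefficients come from the x1-initial words:
  x1x2x3x4 appears with sign -1, giving the term -[[[x1, x2], x3], x4]


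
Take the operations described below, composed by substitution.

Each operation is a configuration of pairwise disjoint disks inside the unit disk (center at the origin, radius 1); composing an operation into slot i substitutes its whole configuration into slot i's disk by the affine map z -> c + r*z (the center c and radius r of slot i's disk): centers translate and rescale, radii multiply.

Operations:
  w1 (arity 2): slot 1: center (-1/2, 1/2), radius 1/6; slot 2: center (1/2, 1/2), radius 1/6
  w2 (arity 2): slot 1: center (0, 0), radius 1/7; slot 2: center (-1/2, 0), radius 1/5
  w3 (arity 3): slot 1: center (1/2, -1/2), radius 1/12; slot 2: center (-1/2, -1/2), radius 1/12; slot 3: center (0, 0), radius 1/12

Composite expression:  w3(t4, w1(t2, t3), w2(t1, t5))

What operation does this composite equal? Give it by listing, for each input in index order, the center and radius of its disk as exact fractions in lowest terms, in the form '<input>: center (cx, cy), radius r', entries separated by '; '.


t1: center (0, 0), radius 1/84; t2: center (-13/24, -11/24), radius 1/72; t3: center (-11/24, -11/24), radius 1/72; t4: center (1/2, -1/2), radius 1/12; t5: center (-1/24, 0), radius 1/60

Below w3, radii multiply path by path; the t-disk centers shift.
t4 passes through 1 substitution, ending at center (1/2, -1/2), radius 1/12
t2 passes through 2 substitutions, ending at center (-13/24, -11/24), radius 1/72
t3 passes through 2 substitutions, ending at center (-11/24, -11/24), radius 1/72
t1 passes through 2 substitutions, ending at center (0, 0), radius 1/84
t5 passes through 2 substitutions, ending at center (-1/24, 0), radius 1/60


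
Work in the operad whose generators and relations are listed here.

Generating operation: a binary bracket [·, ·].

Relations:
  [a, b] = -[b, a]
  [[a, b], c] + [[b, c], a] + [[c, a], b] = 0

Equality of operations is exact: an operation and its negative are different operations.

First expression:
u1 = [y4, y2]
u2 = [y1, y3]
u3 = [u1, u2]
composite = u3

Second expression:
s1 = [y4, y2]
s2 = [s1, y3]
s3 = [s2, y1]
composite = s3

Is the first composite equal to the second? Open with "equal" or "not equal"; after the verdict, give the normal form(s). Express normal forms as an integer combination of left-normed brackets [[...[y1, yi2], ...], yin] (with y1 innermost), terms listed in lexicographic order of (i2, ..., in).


not equal; first: [[[y1, y3], y2], y4] - [[[y1, y3], y4], y2]; second: [[[y1, y2], y4], y3] - [[[y1, y3], y2], y4] + [[[y1, y3], y4], y2] - [[[y1, y4], y2], y3]

Normal form of the first expression: [[[y1, y3], y2], y4] - [[[y1, y3], y4], y2]
Normal form of the second expression: [[[y1, y2], y4], y3] - [[[y1, y3], y2], y4] + [[[y1, y3], y4], y2] - [[[y1, y4], y2], y3]
The normal forms differ: not equal.
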